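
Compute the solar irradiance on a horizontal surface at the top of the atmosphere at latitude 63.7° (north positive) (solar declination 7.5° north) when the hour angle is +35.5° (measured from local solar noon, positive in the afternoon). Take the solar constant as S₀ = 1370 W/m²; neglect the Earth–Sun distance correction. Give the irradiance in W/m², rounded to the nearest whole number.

cos θ_z = sin φ sin δ + cos φ cos δ cos H = (0.8965)(0.1305) + (0.4431)(0.9914)(0.8141) = 0.4746.
Top-of-atmosphere irradiance = S₀ cos θ_z = 1370 × 0.4746 = 650.20 W/m².

650 W/m²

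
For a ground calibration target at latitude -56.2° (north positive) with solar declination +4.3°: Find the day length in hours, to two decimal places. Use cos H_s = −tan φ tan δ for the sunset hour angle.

11.14 hours

The sunset hour angle satisfies cos H_s = −tan φ tan δ = 0.1123, giving H_s = 83.55°.
Day length = 2 H_s / 15° h⁻¹ = 167.10° / 15 = 11.140 h.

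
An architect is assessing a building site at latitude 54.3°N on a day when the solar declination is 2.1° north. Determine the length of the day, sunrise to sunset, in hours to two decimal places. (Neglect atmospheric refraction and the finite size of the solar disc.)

12.39 hours

The sunset hour angle satisfies cos H_s = −tan φ tan δ = -0.0510, giving H_s = 92.92°.
Day length = 2 H_s / 15° h⁻¹ = 185.84° / 15 = 12.389 h.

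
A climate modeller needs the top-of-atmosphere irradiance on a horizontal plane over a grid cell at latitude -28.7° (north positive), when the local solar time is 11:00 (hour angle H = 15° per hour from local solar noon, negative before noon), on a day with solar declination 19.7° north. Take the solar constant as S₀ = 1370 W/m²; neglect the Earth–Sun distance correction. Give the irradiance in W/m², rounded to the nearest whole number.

Hour angle H = 15° × (11 − 12) = -15.00°.
cos θ_z = sin(-28.7°) sin(19.7°) + cos(-28.7°) cos(19.7°) cos(-15.00°) = -0.1619 + 0.7977 = 0.6358.
Top-of-atmosphere irradiance = S₀ cos θ_z = 1370 × 0.6358 = 871.05 W/m².

871 W/m²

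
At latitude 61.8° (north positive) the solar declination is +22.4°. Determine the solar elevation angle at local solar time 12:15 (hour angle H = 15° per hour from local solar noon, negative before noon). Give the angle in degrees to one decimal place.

50.5°

Hour angle H = 15° × (12.25 − 12) = 3.75°.
With φ = 61.8°, δ = 22.4°, H = 3.75°: sin φ sin δ = 0.3358, cos φ cos δ cos H = 0.4360, so cos θ_z = 0.7718.
θ_z = arccos(0.7718) = 39.48°, so the elevation is 90° − 39.48° = 50.52°.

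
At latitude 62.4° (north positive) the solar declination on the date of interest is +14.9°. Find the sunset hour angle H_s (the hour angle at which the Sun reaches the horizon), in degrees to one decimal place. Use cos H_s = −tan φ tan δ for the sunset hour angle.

120.6°

The sunset hour angle satisfies cos H_s = −tan φ tan δ = -0.5090, giving H_s = 120.60°.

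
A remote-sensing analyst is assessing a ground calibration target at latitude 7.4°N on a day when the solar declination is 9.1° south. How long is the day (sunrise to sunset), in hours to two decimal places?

cos H_s = −tan(7.4°) · tan(-9.1°) = 0.0208, so H_s = arccos(0.0208) = 88.81°.
Day length = 2 H_s / 15° h⁻¹ = 177.62° / 15 = 11.841 h.

11.84 hours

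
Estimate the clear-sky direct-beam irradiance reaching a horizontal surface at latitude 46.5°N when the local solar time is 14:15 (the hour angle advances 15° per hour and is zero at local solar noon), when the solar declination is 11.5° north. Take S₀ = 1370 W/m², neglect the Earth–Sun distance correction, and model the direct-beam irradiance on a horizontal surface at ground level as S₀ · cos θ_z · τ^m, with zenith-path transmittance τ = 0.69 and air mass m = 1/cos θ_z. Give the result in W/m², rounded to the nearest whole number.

Hour angle H = 15° × (14.25 − 12) = 33.75°.
cos θ_z = sin(46.5°) sin(11.5°) + cos(46.5°) cos(11.5°) cos(33.75°) = 0.1446 + 0.5609 = 0.7055.
Air mass m = 1/cos θ_z = 1/0.7055 = 1.417; τ^m = 0.69^1.417 = 0.5911.
Surface direct beam = 1370 × 0.7055 × 0.5911 = 571.32 W/m².

571 W/m²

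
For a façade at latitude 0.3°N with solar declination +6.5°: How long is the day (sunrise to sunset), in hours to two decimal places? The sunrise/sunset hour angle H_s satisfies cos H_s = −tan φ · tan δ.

−tan φ tan δ = −(0.0052)(0.1139) = -0.0006; H_s = arccos(-0.0006) = 90.03°.
Day length = 2 H_s / 15° h⁻¹ = 180.06° / 15 = 12.004 h.

12.00 hours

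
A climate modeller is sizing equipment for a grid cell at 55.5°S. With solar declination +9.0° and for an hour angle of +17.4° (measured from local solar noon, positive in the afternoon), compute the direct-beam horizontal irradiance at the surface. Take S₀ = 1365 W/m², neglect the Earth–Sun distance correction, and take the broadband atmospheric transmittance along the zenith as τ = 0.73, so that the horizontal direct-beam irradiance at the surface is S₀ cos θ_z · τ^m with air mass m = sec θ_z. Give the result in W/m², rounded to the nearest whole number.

With φ = -55.5°, δ = 9.0°, H = 17.40°: sin φ sin δ = -0.1289, cos φ cos δ cos H = 0.5338, so cos θ_z = 0.4049.
Air mass m = 1/cos θ_z = 1/0.4049 = 2.470; τ^m = 0.73^2.470 = 0.4596.
Surface direct beam = 1365 × 0.4049 × 0.4596 = 254.02 W/m².

254 W/m²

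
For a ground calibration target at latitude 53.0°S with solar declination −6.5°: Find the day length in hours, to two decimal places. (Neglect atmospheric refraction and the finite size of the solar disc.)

13.16 hours

The sunset hour angle satisfies cos H_s = −tan φ tan δ = -0.1512, giving H_s = 98.70°.
Day length = 2 H_s / 15° h⁻¹ = 197.40° / 15 = 13.160 h.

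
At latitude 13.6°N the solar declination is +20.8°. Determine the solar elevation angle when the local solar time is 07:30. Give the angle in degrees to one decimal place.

Hour angle H = 15° × (7.5 − 12) = -67.50°.
With φ = 13.6°, δ = 20.8°, H = -67.50°: sin φ sin δ = 0.0835, cos φ cos δ cos H = 0.3477, so cos θ_z = 0.4312.
θ_z = arccos(0.4312) = 64.46°, so the elevation is 90° − 64.46° = 25.54°.

25.5°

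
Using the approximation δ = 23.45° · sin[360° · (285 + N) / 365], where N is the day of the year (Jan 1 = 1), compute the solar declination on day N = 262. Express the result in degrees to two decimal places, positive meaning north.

360 × (285 + 262) / 365 = 539.507°; sin(539.507°) = 0.0086.
δ = 23.45 × 0.0086 = 0.202° ≈ +0.20°.

+0.20°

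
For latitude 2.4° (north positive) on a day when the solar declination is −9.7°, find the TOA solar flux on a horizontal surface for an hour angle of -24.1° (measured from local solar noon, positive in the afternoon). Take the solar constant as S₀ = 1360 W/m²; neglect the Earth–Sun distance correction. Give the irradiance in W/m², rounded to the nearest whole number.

1213 W/m²

cos θ_z = sin(2.4°) sin(-9.7°) + cos(2.4°) cos(-9.7°) cos(-24.10°) = -0.0071 + 0.8990 = 0.8919.
Top-of-atmosphere irradiance = S₀ cos θ_z = 1360 × 0.8919 = 1212.98 W/m².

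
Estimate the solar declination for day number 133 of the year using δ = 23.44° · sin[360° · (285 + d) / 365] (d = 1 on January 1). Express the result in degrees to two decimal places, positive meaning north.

360 × (285 + 133) / 365 = 412.274°; sin(412.274°) = 0.7909.
δ = 23.44 × 0.7909 = 18.539° ≈ +18.54°.

+18.54°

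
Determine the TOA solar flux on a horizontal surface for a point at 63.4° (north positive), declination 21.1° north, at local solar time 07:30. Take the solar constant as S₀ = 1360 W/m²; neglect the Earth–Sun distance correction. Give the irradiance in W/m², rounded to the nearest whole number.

655 W/m²

Hour angle H = 15° × (7.5 − 12) = -67.50°.
cos θ_z = sin(63.4°) sin(21.1°) + cos(63.4°) cos(21.1°) cos(-67.50°) = 0.3219 + 0.1599 = 0.4818.
Top-of-atmosphere irradiance = S₀ cos θ_z = 1360 × 0.4818 = 655.25 W/m².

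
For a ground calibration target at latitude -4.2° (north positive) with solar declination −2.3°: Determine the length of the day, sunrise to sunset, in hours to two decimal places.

cos H_s = −tan(-4.2°) · tan(-2.3°) = -0.0029, so H_s = arccos(-0.0029) = 90.17°.
Day length = 2 H_s / 15° h⁻¹ = 180.34° / 15 = 12.023 h.

12.02 hours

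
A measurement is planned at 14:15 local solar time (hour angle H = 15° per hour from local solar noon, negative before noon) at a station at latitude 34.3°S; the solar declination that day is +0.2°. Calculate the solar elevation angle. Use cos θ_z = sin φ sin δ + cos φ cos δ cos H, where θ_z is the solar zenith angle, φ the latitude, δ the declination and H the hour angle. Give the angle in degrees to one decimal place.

Hour angle H = 15° × (14.25 − 12) = 33.75°.
cos θ_z = sin(-34.3°) sin(0.2°) + cos(-34.3°) cos(0.2°) cos(33.75°) = -0.0020 + 0.6869 = 0.6849.
θ_z = arccos(0.6849) = 46.77°, so the elevation is 90° − 46.77° = 43.23°.

43.2°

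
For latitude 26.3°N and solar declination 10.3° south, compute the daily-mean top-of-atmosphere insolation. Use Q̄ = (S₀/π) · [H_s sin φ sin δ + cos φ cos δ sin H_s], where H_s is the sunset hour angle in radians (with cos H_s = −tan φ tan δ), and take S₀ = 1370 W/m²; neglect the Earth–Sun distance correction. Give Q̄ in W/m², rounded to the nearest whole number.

332 W/m²

The sunset hour angle satisfies cos H_s = −tan φ tan δ = 0.0898, giving H_s = 84.85°. In radians, H_s = 1.4809.
H_s sin φ sin δ = 1.4809 × 0.4431 × -0.1788 = -0.1173.
cos φ cos δ sin H_s = 0.8965 × 0.9839 × 0.9960 = 0.8785.
Q̄ = (1370/π) × (-0.1173 + 0.8785) = 436.08 × 0.7612 = 331.94 W/m².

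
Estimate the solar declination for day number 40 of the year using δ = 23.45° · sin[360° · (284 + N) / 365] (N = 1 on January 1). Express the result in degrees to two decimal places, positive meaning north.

-15.21°

360 × (284 + 40) / 365 = 319.562°; sin(319.562°) = -0.6486.
δ = 23.45 × -0.6486 = -15.210° ≈ -15.21°.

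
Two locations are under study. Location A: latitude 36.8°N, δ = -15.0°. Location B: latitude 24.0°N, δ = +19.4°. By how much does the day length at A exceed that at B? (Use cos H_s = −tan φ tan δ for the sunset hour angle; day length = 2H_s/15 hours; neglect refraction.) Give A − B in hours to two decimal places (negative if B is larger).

A: H_s = arccos(−tan 36.8° · tan -15.0°) = 78.44°, so 2H_s/15 = 10.4587 h.
B: H_s = arccos(−tan 24.0° · tan 19.4°) = 99.02°, so 2H_s/15 = 13.2027 h.
A − B = 10.4587 − 13.2027 = -2.7440 h.

-2.74 h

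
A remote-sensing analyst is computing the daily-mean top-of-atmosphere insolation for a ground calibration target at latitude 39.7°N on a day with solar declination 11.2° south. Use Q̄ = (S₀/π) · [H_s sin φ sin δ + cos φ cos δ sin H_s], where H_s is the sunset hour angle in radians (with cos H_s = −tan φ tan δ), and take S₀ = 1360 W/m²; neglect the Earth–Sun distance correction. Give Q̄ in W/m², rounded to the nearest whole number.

247 W/m²

cos H_s = −tan(39.7°) · tan(-11.2°) = 0.1644, so H_s = arccos(0.1644) = 80.54°. In radians, H_s = 1.4057.
H_s sin φ sin δ = 1.4057 × 0.6388 × -0.1942 = -0.1744.
cos φ cos δ sin H_s = 0.7694 × 0.9810 × 0.9864 = 0.7445.
Q̄ = (1360/π) × (-0.1744 + 0.7445) = 432.90 × 0.5701 = 246.80 W/m².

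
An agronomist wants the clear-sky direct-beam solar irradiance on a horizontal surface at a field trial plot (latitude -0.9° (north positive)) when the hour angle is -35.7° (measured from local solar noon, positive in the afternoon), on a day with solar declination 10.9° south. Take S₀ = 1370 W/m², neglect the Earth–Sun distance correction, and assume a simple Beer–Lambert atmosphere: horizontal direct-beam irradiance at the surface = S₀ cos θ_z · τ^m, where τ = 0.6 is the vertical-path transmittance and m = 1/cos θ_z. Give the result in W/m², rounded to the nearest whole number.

579 W/m²

With φ = -0.9°, δ = -10.9°, H = -35.70°: sin φ sin δ = 0.0030, cos φ cos δ cos H = 0.7973, so cos θ_z = 0.8003.
Air mass m = 1/cos θ_z = 1/0.8003 = 1.250; τ^m = 0.6^1.250 = 0.5281.
Surface direct beam = 1370 × 0.8003 × 0.5281 = 579.01 W/m².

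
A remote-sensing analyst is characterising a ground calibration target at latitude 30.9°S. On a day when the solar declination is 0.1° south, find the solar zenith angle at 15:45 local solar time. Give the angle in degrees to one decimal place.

61.5°

Hour angle H = 15° × (15.75 − 12) = 56.25°.
cos θ_z = sin φ sin δ + cos φ cos δ cos H = (-0.5135)(-0.0017) + (0.8581)(1.0000)(0.5556) = 0.4776.
θ_z = arccos(0.4776) = 61.47°.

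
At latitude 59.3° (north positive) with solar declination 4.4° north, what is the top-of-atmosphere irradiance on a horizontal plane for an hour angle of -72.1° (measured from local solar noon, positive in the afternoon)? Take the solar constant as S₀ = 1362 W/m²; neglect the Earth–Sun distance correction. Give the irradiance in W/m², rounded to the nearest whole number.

cos θ_z = sin(59.3°) sin(4.4°) + cos(59.3°) cos(4.4°) cos(-72.10°) = 0.0660 + 0.1565 = 0.2225.
Top-of-atmosphere irradiance = S₀ cos θ_z = 1362 × 0.2225 = 303.05 W/m².

303 W/m²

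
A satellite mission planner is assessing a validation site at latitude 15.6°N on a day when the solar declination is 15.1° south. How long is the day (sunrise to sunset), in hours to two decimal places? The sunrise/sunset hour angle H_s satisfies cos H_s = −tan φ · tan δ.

cos H_s = −tan(15.6°) · tan(-15.1°) = 0.0753, so H_s = arccos(0.0753) = 85.68°.
Day length = 2 H_s / 15° h⁻¹ = 171.36° / 15 = 11.424 h.

11.42 hours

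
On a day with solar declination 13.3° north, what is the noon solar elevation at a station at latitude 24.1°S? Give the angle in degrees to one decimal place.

At local solar noon the hour angle is zero, so the elevation is 90° − |φ − δ| = 90° − |-24.1° − (13.3°)| = 90° − 37.4° = 52.6°.

52.6°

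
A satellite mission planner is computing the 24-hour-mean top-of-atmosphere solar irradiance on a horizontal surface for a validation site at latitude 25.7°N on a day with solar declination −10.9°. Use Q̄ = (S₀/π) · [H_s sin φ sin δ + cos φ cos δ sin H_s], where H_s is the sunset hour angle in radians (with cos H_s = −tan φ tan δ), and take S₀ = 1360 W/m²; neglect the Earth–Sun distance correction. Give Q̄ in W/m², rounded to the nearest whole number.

329 W/m²

−tan φ tan δ = −(0.4813)(-0.1926) = 0.0927; H_s = arccos(0.0927) = 84.68°. In radians, H_s = 1.4779.
H_s sin φ sin δ = 1.4779 × 0.4337 × -0.1891 = -0.1212.
cos φ cos δ sin H_s = 0.9011 × 0.9820 × 0.9957 = 0.8811.
Q̄ = (1360/π) × (-0.1212 + 0.8811) = 432.90 × 0.7599 = 328.96 W/m².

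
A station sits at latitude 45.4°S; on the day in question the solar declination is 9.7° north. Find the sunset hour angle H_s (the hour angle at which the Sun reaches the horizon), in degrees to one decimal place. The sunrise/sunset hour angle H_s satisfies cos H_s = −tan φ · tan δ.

80.0°

−tan φ tan δ = −(-1.0141)(0.1709) = 0.1733; H_s = arccos(0.1733) = 80.02°.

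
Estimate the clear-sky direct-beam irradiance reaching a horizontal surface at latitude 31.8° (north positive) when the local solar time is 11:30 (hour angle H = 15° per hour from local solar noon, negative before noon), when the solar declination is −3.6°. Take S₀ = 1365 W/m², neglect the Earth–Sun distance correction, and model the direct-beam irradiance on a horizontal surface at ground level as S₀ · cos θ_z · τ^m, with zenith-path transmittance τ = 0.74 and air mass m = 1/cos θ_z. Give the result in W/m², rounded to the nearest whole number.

760 W/m²

Hour angle H = 15° × (11.5 − 12) = -7.50°.
With φ = 31.8°, δ = -3.6°, H = -7.50°: sin φ sin δ = -0.0331, cos φ cos δ cos H = 0.8410, so cos θ_z = 0.8079.
Air mass m = 1/cos θ_z = 1/0.8079 = 1.238; τ^m = 0.74^1.238 = 0.6888.
Surface direct beam = 1365 × 0.8079 × 0.6888 = 759.60 W/m².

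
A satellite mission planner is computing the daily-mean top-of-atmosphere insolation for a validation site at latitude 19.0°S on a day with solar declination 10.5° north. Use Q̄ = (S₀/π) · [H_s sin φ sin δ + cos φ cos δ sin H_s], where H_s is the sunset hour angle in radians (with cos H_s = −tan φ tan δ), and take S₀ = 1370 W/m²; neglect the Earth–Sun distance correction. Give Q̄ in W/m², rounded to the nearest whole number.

−tan φ tan δ = −(-0.3443)(0.1853) = 0.0638; H_s = arccos(0.0638) = 86.34°. In radians, H_s = 1.5069.
H_s sin φ sin δ = 1.5069 × -0.3256 × 0.1822 = -0.0894.
cos φ cos δ sin H_s = 0.9455 × 0.9833 × 0.9980 = 0.9279.
Q̄ = (1370/π) × (-0.0894 + 0.9279) = 436.08 × 0.8385 = 365.65 W/m².

366 W/m²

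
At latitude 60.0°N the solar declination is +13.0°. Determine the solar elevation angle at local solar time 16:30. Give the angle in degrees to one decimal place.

22.4°

Hour angle H = 15° × (16.5 − 12) = 67.50°.
cos θ_z = sin φ sin δ + cos φ cos δ cos H = (0.8660)(0.2250) + (0.5000)(0.9744)(0.3827) = 0.3813.
θ_z = arccos(0.3813) = 67.59°, so the elevation is 90° − 67.59° = 22.41°.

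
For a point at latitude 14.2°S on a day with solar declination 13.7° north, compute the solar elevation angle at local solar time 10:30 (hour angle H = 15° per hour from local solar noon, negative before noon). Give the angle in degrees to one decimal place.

Hour angle H = 15° × (10.5 − 12) = -22.50°.
cos θ_z = sin φ sin δ + cos φ cos δ cos H = (-0.2453)(0.2368) + (0.9694)(0.9715)(0.9239) = 0.8120.
θ_z = arccos(0.8120) = 35.71°, so the elevation is 90° − 35.71° = 54.29°.

54.3°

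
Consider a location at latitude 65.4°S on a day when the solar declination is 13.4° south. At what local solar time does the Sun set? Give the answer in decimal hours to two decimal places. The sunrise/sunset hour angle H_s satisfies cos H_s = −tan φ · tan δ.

20.09 h

cos H_s = −tan(-65.4°) · tan(-13.4°) = -0.5203, so H_s = arccos(-0.5203) = 121.35°.
Sunset is at 12 + H_s/15 = 12 + 8.090 = 20.090 h local solar time.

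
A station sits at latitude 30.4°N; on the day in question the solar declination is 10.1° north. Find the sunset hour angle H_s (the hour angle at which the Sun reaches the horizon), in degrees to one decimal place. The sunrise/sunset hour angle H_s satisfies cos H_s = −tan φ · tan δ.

96.0°

−tan φ tan δ = −(0.5867)(0.1781) = -0.1045; H_s = arccos(-0.1045) = 96.00°.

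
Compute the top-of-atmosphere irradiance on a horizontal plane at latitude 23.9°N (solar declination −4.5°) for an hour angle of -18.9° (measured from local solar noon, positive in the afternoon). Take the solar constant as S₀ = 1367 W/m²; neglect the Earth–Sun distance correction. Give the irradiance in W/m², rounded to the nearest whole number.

1135 W/m²

cos θ_z = sin φ sin δ + cos φ cos δ cos H = (0.4051)(-0.0785) + (0.9143)(0.9969)(0.9461) = 0.8305.
Top-of-atmosphere irradiance = S₀ cos θ_z = 1367 × 0.8305 = 1135.29 W/m².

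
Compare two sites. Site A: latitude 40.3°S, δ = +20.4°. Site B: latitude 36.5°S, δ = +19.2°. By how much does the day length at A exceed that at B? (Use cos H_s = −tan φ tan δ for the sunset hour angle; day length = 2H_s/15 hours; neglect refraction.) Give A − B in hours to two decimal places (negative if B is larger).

-0.46 h

A: H_s = arccos(−tan -40.3° · tan 20.4°) = 71.62°, so 2H_s/15 = 9.5493 h.
B: H_s = arccos(−tan -36.5° · tan 19.2°) = 75.07°, so 2H_s/15 = 10.0093 h.
A − B = 9.5493 − 10.0093 = -0.4600 h.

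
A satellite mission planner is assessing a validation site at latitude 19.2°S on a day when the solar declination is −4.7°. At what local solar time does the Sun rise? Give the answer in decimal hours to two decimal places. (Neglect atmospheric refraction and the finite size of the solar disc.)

5.89 h

The sunset hour angle satisfies cos H_s = −tan φ tan δ = -0.0286, giving H_s = 91.64°.
Sunrise is at 12 − H_s/15 = 12 − 6.109 = 5.891 h local solar time.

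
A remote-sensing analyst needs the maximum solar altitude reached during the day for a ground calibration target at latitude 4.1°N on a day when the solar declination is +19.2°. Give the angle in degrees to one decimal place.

At local solar noon the hour angle is zero, so the elevation is 90° − |φ − δ| = 90° − |4.1° − (19.2°)| = 90° − 15.1° = 74.9°.

74.9°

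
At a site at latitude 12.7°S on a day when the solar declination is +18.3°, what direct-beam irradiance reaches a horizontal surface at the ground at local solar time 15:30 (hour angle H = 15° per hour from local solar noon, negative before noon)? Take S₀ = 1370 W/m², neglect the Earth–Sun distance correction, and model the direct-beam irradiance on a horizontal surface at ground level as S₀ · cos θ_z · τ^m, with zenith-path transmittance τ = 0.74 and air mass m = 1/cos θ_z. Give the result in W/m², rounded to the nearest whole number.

Hour angle H = 15° × (15.5 − 12) = 52.50°.
cos θ_z = sin(-12.7°) sin(18.3°) + cos(-12.7°) cos(18.3°) cos(52.50°) = -0.0690 + 0.5638 = 0.4948.
Air mass m = 1/cos θ_z = 1/0.4948 = 2.021; τ^m = 0.74^2.021 = 0.5441.
Surface direct beam = 1370 × 0.4948 × 0.5441 = 368.83 W/m².

369 W/m²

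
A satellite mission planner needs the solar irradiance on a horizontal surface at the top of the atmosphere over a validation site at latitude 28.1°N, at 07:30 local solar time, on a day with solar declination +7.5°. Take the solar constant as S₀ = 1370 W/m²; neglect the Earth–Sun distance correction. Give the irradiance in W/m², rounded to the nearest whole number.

543 W/m²

Hour angle H = 15° × (7.5 − 12) = -67.50°.
cos θ_z = sin(28.1°) sin(7.5°) + cos(28.1°) cos(7.5°) cos(-67.50°) = 0.0615 + 0.3347 = 0.3962.
Top-of-atmosphere irradiance = S₀ cos θ_z = 1370 × 0.3962 = 542.79 W/m².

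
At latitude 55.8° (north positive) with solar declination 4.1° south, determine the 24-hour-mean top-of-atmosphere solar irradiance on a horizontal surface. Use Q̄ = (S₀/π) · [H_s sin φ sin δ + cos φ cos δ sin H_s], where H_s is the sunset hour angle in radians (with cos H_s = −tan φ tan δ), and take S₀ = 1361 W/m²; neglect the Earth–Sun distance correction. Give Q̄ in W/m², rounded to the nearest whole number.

The sunset hour angle satisfies cos H_s = −tan φ tan δ = 0.1055, giving H_s = 83.94°. In radians, H_s = 1.4650.
H_s sin φ sin δ = 1.4650 × 0.8271 × -0.0715 = -0.0866.
cos φ cos δ sin H_s = 0.5621 × 0.9974 × 0.9944 = 0.5575.
Q̄ = (1361/π) × (-0.0866 + 0.5575) = 433.22 × 0.4709 = 204.00 W/m².

204 W/m²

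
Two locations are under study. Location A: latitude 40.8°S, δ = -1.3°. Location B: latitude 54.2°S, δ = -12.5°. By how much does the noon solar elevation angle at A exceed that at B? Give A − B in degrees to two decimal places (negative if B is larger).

A: 90° − |-40.8 − (-1.3)| = 50.50°.
B: 90° − |-54.2 − (-12.5)| = 48.30°.
A − B = 50.50 − 48.30 = 2.20°.

+2.20°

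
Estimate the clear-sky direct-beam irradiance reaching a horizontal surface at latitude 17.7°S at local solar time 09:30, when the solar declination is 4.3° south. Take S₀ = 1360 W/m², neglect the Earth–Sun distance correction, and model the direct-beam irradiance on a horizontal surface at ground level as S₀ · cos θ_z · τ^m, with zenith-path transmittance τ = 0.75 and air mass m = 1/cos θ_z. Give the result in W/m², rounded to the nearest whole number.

Hour angle H = 15° × (9.5 − 12) = -37.50°.
cos θ_z = sin φ sin δ + cos φ cos δ cos H = (-0.3040)(-0.0750) + (0.9527)(0.9972)(0.7934) = 0.7766.
Air mass m = 1/cos θ_z = 1/0.7766 = 1.288; τ^m = 0.75^1.288 = 0.6904.
Surface direct beam = 1360 × 0.7766 × 0.6904 = 729.18 W/m².

729 W/m²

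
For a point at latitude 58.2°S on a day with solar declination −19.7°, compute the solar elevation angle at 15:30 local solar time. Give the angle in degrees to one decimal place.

36.1°

Hour angle H = 15° × (15.5 − 12) = 52.50°.
cos θ_z = sin φ sin δ + cos φ cos δ cos H = (-0.8499)(-0.3371) + (0.5270)(0.9415)(0.6088) = 0.5886.
θ_z = arccos(0.5886) = 53.94°, so the elevation is 90° − 53.94° = 36.06°.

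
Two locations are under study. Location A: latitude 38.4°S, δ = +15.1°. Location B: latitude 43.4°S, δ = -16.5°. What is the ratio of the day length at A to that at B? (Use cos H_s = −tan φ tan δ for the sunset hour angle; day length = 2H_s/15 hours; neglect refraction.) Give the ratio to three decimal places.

A: H_s = arccos(−tan -38.4° · tan 15.1°) = 77.65°, so 2H_s/15 = 10.3533 h.
B: H_s = arccos(−tan -43.4° · tan -16.5°) = 106.27°, so 2H_s/15 = 14.1693 h.
Ratio A/B = 10.3533 / 14.1693 = 0.7307.

0.731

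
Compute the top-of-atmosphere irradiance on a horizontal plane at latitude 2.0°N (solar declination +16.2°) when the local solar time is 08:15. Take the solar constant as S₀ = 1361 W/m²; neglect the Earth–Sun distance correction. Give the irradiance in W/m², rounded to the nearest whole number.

739 W/m²

Hour angle H = 15° × (8.25 − 12) = -56.25°.
With φ = 2.0°, δ = 16.2°, H = -56.25°: sin φ sin δ = 0.0097, cos φ cos δ cos H = 0.5332, so cos θ_z = 0.5429.
Top-of-atmosphere irradiance = S₀ cos θ_z = 1361 × 0.5429 = 738.89 W/m².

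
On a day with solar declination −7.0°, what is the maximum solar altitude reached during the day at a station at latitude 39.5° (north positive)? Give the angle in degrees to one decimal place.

43.5°

At local solar noon the hour angle is zero, so the elevation is 90° − |φ − δ| = 90° − |39.5° − (-7.0°)| = 90° − 46.5° = 43.5°.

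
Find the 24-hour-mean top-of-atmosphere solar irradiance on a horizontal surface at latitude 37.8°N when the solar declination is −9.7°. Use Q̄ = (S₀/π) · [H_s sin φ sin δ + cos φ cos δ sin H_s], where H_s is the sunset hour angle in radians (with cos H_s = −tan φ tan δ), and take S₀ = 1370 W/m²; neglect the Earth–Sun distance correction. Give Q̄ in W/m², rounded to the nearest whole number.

272 W/m²

cos H_s = −tan(37.8°) · tan(-9.7°) = 0.1326, so H_s = arccos(0.1326) = 82.38°. In radians, H_s = 1.4378.
H_s sin φ sin δ = 1.4378 × 0.6129 × -0.1685 = -0.1485.
cos φ cos δ sin H_s = 0.7902 × 0.9857 × 0.9912 = 0.7720.
Q̄ = (1370/π) × (-0.1485 + 0.7720) = 436.08 × 0.6235 = 271.90 W/m².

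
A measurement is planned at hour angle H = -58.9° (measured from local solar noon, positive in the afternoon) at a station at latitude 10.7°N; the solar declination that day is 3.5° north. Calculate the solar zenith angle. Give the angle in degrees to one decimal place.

58.8°

cos θ_z = sin φ sin δ + cos φ cos δ cos H = (0.1857)(0.0610) + (0.9826)(0.9981)(0.5165) = 0.5179.
θ_z = arccos(0.5179) = 58.81°.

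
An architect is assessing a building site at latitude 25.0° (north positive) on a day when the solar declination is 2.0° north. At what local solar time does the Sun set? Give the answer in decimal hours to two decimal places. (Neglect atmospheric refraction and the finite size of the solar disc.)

cos H_s = −tan(25.0°) · tan(2.0°) = -0.0163, so H_s = arccos(-0.0163) = 90.93°.
Sunset is at 12 + H_s/15 = 12 + 6.062 = 18.062 h local solar time.

18.06 h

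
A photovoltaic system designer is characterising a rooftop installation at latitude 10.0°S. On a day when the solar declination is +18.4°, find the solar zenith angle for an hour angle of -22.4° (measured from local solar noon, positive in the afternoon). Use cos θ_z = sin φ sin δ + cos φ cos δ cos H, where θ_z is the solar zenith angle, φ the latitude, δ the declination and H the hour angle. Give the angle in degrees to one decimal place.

With φ = -10.0°, δ = 18.4°, H = -22.40°: sin φ sin δ = -0.0548, cos φ cos δ cos H = 0.8640, so cos θ_z = 0.8092.
θ_z = arccos(0.8092) = 35.98°.

36.0°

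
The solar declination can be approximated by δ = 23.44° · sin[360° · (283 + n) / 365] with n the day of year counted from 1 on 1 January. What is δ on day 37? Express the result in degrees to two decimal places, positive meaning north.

360 × (283 + 37) / 365 = 315.616°; sin(315.616°) = -0.6995.
δ = 23.44 × -0.6995 = -16.396° ≈ -16.40°.

-16.40°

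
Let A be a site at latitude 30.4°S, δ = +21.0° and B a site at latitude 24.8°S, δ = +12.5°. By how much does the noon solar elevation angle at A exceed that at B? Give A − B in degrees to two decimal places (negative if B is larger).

A: 90° − |-30.4 − (21.0)| = 38.60°.
B: 90° − |-24.8 − (12.5)| = 52.70°.
A − B = 38.60 − 52.70 = -14.10°.

-14.10°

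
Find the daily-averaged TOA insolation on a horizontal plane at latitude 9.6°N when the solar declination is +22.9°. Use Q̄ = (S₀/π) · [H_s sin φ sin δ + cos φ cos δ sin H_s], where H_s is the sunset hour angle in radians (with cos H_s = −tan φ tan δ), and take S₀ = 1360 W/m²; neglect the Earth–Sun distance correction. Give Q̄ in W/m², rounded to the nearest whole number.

The sunset hour angle satisfies cos H_s = −tan φ tan δ = -0.0714, giving H_s = 94.09°. In radians, H_s = 1.6422.
H_s sin φ sin δ = 1.6422 × 0.1668 × 0.3891 = 0.1066.
cos φ cos δ sin H_s = 0.9860 × 0.9212 × 0.9975 = 0.9060.
Q̄ = (1360/π) × (0.1066 + 0.9060) = 432.90 × 1.0126 = 438.35 W/m².

438 W/m²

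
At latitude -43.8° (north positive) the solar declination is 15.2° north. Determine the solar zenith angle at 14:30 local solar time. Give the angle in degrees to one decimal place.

Hour angle H = 15° × (14.5 − 12) = 37.50°.
With φ = -43.8°, δ = 15.2°, H = 37.50°: sin φ sin δ = -0.1815, cos φ cos δ cos H = 0.5526, so cos θ_z = 0.3711.
θ_z = arccos(0.3711) = 68.22°.

68.2°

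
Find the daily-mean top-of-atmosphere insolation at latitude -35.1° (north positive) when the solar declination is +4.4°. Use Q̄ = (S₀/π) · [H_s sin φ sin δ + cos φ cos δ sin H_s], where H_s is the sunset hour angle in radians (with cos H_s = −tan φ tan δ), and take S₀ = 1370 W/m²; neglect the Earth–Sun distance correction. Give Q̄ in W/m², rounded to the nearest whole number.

326 W/m²

The sunset hour angle satisfies cos H_s = −tan φ tan δ = 0.0541, giving H_s = 86.90°. In radians, H_s = 1.5167.
H_s sin φ sin δ = 1.5167 × -0.5750 × 0.0767 = -0.0669.
cos φ cos δ sin H_s = 0.8181 × 0.9971 × 0.9985 = 0.8145.
Q̄ = (1370/π) × (-0.0669 + 0.8145) = 436.08 × 0.7476 = 326.01 W/m².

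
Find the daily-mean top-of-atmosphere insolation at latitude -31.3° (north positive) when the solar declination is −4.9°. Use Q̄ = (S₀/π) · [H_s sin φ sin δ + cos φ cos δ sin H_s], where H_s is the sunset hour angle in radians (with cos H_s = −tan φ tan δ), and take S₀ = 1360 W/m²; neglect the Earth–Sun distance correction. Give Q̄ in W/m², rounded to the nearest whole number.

−tan φ tan δ = −(-0.6080)(-0.0857) = -0.0521; H_s = arccos(-0.0521) = 92.99°. In radians, H_s = 1.6230.
H_s sin φ sin δ = 1.6230 × -0.5195 × -0.0854 = 0.0720.
cos φ cos δ sin H_s = 0.8545 × 0.9963 × 0.9986 = 0.8501.
Q̄ = (1360/π) × (0.0720 + 0.8501) = 432.90 × 0.9221 = 399.18 W/m².

399 W/m²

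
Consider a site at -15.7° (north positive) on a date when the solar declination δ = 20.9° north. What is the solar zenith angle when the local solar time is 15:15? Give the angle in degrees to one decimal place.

Hour angle H = 15° × (15.25 − 12) = 48.75°.
cos θ_z = sin φ sin δ + cos φ cos δ cos H = (-0.2706)(0.3567) + (0.9627)(0.9342)(0.6593) = 0.4964.
θ_z = arccos(0.4964) = 60.24°.

60.2°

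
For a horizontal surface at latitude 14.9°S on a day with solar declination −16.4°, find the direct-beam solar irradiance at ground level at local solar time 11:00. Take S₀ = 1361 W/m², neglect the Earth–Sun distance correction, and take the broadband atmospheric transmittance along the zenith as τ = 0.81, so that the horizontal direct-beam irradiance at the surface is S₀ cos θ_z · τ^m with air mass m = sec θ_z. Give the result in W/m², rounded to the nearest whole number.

Hour angle H = 15° × (11 − 12) = -15.00°.
With φ = -14.9°, δ = -16.4°, H = -15.00°: sin φ sin δ = 0.0726, cos φ cos δ cos H = 0.8955, so cos θ_z = 0.9681.
Air mass m = 1/cos θ_z = 1/0.9681 = 1.033; τ^m = 0.81^1.033 = 0.8044.
Surface direct beam = 1361 × 0.9681 × 0.8044 = 1059.86 W/m².

1060 W/m²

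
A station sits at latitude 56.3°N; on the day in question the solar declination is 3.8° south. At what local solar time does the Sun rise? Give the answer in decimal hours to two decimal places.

6.38 h

−tan φ tan δ = −(1.4994)(-0.0664) = 0.0996; H_s = arccos(0.0996) = 84.28°.
Sunrise is at 12 − H_s/15 = 12 − 5.619 = 6.381 h local solar time.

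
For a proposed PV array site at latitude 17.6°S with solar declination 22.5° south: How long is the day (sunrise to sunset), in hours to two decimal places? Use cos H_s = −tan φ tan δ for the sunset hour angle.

The sunset hour angle satisfies cos H_s = −tan φ tan δ = -0.1314, giving H_s = 97.55°.
Day length = 2 H_s / 15° h⁻¹ = 195.10° / 15 = 13.007 h.

13.01 hours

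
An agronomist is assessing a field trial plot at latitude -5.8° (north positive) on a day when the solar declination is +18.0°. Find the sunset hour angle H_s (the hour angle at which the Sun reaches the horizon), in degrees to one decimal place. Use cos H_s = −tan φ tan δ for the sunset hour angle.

88.1°

cos H_s = −tan(-5.8°) · tan(18.0°) = 0.0330, so H_s = arccos(0.0330) = 88.11°.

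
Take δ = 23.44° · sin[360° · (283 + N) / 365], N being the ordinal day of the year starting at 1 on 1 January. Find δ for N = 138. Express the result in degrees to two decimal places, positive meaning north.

360 × (283 + 138) / 365 = 415.233°; sin(415.233°) = 0.8215.
δ = 23.44 × 0.8215 = 19.256° ≈ +19.26°.

+19.26°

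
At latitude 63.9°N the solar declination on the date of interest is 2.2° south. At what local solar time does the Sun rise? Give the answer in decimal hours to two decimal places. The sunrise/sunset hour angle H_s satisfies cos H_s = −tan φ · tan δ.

cos H_s = −tan(63.9°) · tan(-2.2°) = 0.0784, so H_s = arccos(0.0784) = 85.50°.
Sunrise is at 12 − H_s/15 = 12 − 5.700 = 6.300 h local solar time.

6.30 h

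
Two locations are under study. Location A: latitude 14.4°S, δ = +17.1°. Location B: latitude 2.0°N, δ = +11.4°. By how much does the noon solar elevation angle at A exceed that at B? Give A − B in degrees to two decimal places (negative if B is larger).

-22.10°

A: 90° − |-14.4 − (17.1)| = 58.50°.
B: 90° − |2.0 − (11.4)| = 80.60°.
A − B = 58.50 − 80.60 = -22.10°.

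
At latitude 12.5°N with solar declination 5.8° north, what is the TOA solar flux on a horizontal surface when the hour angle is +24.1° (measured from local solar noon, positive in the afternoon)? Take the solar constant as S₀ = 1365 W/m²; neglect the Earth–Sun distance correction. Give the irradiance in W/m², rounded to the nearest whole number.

cos θ_z = sin(12.5°) sin(5.8°) + cos(12.5°) cos(5.8°) cos(24.10°) = 0.0219 + 0.8866 = 0.9085.
Top-of-atmosphere irradiance = S₀ cos θ_z = 1365 × 0.9085 = 1240.10 W/m².

1240 W/m²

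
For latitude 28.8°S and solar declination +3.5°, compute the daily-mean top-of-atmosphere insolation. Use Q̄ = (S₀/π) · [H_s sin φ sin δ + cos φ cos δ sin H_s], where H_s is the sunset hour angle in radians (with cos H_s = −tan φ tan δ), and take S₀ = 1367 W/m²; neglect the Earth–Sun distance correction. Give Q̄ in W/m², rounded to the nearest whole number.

−tan φ tan δ = −(-0.5498)(0.0612) = 0.0336; H_s = arccos(0.0336) = 88.07°. In radians, H_s = 1.5371.
H_s sin φ sin δ = 1.5371 × -0.4818 × 0.0610 = -0.0452.
cos φ cos δ sin H_s = 0.8763 × 0.9981 × 0.9994 = 0.8741.
Q̄ = (1367/π) × (-0.0452 + 0.8741) = 435.13 × 0.8289 = 360.68 W/m².

361 W/m²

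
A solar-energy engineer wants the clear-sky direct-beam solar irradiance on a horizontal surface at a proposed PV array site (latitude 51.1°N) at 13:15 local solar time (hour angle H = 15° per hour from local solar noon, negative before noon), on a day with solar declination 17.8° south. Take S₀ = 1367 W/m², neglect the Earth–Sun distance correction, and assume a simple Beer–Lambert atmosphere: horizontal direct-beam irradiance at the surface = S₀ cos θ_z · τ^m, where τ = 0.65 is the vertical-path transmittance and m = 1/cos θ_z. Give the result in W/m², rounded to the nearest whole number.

121 W/m²

Hour angle H = 15° × (13.25 − 12) = 18.75°.
cos θ_z = sin φ sin δ + cos φ cos δ cos H = (0.7782)(-0.3057) + (0.6280)(0.9521)(0.9469) = 0.3283.
Air mass m = 1/cos θ_z = 1/0.3283 = 3.046; τ^m = 0.65^3.046 = 0.2692.
Surface direct beam = 1367 × 0.3283 × 0.2692 = 120.81 W/m².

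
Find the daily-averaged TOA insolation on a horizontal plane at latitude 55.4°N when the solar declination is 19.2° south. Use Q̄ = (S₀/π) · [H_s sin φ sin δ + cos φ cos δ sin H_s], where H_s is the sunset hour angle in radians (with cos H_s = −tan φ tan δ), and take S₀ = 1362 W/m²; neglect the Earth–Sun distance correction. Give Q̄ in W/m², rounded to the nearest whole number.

cos H_s = −tan(55.4°) · tan(-19.2°) = 0.5048, so H_s = arccos(0.5048) = 59.68°. In radians, H_s = 1.0416.
H_s sin φ sin δ = 1.0416 × 0.8231 × -0.3289 = -0.2820.
cos φ cos δ sin H_s = 0.5678 × 0.9444 × 0.8632 = 0.4629.
Q̄ = (1362/π) × (-0.2820 + 0.4629) = 433.54 × 0.1809 = 78.43 W/m².

78 W/m²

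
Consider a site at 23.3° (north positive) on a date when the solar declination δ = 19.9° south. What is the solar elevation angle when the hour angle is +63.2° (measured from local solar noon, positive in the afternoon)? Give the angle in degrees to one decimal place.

cos θ_z = sin(23.3°) sin(-19.9°) + cos(23.3°) cos(-19.9°) cos(63.20°) = -0.1346 + 0.3894 = 0.2548.
θ_z = arccos(0.2548) = 75.24°, so the elevation is 90° − 75.24° = 14.76°.

14.8°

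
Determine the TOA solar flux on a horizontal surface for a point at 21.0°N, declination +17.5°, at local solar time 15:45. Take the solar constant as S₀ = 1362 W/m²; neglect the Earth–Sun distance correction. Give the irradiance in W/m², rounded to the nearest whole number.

821 W/m²

Hour angle H = 15° × (15.75 − 12) = 56.25°.
cos θ_z = sin(21.0°) sin(17.5°) + cos(21.0°) cos(17.5°) cos(56.25°) = 0.1078 + 0.4947 = 0.6025.
Top-of-atmosphere irradiance = S₀ cos θ_z = 1362 × 0.6025 = 820.61 W/m².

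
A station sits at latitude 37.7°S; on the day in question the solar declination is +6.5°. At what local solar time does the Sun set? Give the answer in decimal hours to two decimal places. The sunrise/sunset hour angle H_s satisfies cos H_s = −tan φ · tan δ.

17.66 h

−tan φ tan δ = −(-0.7729)(0.1139) = 0.0880; H_s = arccos(0.0880) = 84.95°.
Sunset is at 12 + H_s/15 = 12 + 5.663 = 17.663 h local solar time.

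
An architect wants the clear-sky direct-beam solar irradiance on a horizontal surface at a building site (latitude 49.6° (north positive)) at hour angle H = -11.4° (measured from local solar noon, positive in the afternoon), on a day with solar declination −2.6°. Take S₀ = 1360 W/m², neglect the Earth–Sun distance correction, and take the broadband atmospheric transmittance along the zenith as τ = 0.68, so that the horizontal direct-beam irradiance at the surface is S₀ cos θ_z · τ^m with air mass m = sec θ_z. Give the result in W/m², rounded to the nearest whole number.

cos θ_z = sin φ sin δ + cos φ cos δ cos H = (0.7615)(-0.0454) + (0.6481)(0.9990)(0.9803) = 0.6001.
Air mass m = 1/cos θ_z = 1/0.6001 = 1.666; τ^m = 0.68^1.666 = 0.5260.
Surface direct beam = 1360 × 0.6001 × 0.5260 = 429.29 W/m².

429 W/m²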